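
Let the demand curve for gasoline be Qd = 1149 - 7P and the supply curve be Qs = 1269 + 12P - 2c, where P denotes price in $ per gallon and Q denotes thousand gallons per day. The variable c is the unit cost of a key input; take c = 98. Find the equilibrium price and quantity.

P* = 4, Q* = 1121

With c = 98, supply is Qs = 1073 + 12P.
The market clears where 1149 - 7P = 1073 + 12P. Rearranging, 19P = 76, hence P* = 4.
From the demand curve, Q* = 1149 - 7(4) = 1121.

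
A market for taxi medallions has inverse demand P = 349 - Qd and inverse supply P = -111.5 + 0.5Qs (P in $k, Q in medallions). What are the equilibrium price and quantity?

Inverting to quantity form: Qd = 349 - P and Qs = 223 + 2P.
At equilibrium Qd = Qs, so 349 - P = 223 + 2P; collecting terms, 126 = 3P and P* = 42.
Plugging P* into demand: Q* = 349 - 42 = 307.

P* = 42, Q* = 307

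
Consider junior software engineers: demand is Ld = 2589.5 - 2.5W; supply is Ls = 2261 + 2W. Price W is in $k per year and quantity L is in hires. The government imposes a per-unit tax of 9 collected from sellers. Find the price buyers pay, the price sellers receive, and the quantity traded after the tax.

W_b = 77, W_s = 68, L = 2397

With a tax of 9 on sellers, they supply based on the net price W_s = W_b - 9, so Ls = 2243 + 2W_b.
Market clearing requires 2589.5 - 2.5W_b = 2243 + 2W_b; hence 346.5 = 4.5W_b and W_b = 77.
Then W_s = 77 - 9 = 68 and L = 2589.5 - 2.5(77) = 2397.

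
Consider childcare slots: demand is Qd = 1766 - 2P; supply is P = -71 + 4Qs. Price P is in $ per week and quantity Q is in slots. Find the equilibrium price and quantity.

Rewriting in direct form: Qs = 17.75 + 0.25P.
Equating demand and supply, 1766 - 2P = 17.75 + 0.25P gives 2.25P = 1748.25, so P* = 777.
Then Q* = 1766 - 2(777) = 212.

P* = 777, Q* = 212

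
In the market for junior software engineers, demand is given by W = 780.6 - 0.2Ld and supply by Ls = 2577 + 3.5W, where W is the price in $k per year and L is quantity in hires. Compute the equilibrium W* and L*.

Solving each curve for L: Ld = 3903 - 5W.
Equating demand and supply, 3903 - 5W = 2577 + 3.5W gives 8.5W = 1326, so W* = 156.
Substitute back: L* = 3903 - 5(156) = 3123.

W* = 156, L* = 3123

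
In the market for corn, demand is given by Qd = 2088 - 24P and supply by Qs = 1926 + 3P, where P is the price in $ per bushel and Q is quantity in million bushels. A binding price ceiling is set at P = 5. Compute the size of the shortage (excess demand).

Shortage = 27

At P = 5: Qd = 1968 and Qs = 1941.
Shortage = Qd - Qs = 1968 - 1941 = 27.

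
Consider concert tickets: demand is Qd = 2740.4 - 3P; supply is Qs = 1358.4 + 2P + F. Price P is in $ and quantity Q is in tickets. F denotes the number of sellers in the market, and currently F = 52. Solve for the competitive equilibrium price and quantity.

P* = 266, Q* = 1942.4

With F = 52, supply is Qs = 1410.4 + 2P.
Equating demand and supply, 2740.4 - 3P = 1410.4 + 2P gives 5P = 1330, so P* = 266.
From the demand curve, Q* = 2740.4 - 3(266) = 1942.4.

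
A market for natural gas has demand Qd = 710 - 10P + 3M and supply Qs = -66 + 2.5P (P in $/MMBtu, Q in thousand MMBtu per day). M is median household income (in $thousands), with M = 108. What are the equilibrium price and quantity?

P* = 88, Q* = 154

With M = 108, demand is Qd = 1034 - 10P.
Equating demand and supply, 1034 - 10P = -66 + 2.5P gives 12.5P = 1100, so P* = 88.
Substitute back: Q* = 1034 - 10(88) = 154.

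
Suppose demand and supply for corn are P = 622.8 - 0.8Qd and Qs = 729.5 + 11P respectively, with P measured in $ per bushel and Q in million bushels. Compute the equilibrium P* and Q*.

Rewriting in direct form: Qd = 778.5 - 1.25P.
The market clears where 778.5 - 1.25P = 729.5 + 11P. Rearranging, 12.25P = 49, hence P* = 4.
Substitute back: Q* = 778.5 - 1.25(4) = 773.5.

P* = 4, Q* = 773.5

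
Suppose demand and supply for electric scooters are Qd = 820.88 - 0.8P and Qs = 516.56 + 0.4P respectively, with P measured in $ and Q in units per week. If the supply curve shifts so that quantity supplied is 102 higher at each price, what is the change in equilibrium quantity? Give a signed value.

ΔQ = 68

The market clears where 820.88 - 0.8P = 516.56 + 0.4P. Rearranging, 1.2P = 304.32, hence P* = 253.6.
Then Q* = 820.88 - 0.8(253.6) = 618.
After the shift, supply is Qs = 618.56 + 0.4P.
The new intersection has 202.32 = 1.2P, i.e. P = 168.6, Q = 686.
ΔQ = 686 - 618 = 68.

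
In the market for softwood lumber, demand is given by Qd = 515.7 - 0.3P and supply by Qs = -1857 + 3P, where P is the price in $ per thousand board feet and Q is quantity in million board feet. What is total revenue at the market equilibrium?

At equilibrium Qd = Qs, so 515.7 - 0.3P = -1857 + 3P; collecting terms, 2372.7 = 3.3P and P* = 719.
Then Q* = 515.7 - 0.3(719) = 300.
Total revenue = P* × Q* = 719 × 300 = 215700.

Total revenue = 215700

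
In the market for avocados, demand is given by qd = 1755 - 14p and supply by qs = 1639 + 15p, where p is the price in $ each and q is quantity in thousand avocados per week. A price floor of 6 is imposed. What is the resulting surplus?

With p fixed at 6, quantity demanded is 1671 and quantity supplied is 1729.
Surplus = qs - qd = 1729 - 1671 = 58.

Surplus = 58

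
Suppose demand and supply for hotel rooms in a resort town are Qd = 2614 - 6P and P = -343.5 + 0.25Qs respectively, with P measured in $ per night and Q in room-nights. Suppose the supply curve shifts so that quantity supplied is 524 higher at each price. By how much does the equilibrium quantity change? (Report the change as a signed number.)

ΔQ = 314.4

In direct form, Qs = 1374 + 4P.
The market clears where 2614 - 6P = 1374 + 4P. Rearranging, 10P = 1240, hence P* = 124.
From the demand curve, Q* = 2614 - 6(124) = 1870.
After the shift, supply is Qs = 1898 + 4P.
The new intersection has 716 = 10P, i.e. P = 71.6, Q = 2184.4.
ΔQ = 2184.4 - 1870 = 314.4.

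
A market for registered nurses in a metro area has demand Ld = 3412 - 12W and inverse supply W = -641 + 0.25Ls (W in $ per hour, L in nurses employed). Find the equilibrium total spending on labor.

Total spending on labor = 147128

In direct form, Ls = 2564 + 4W.
At equilibrium Ld = Ls, so 3412 - 12W = 2564 + 4W; collecting terms, 848 = 16W and W* = 53.
Substitute back: L* = 3412 - 12(53) = 2776.
Total spending on labor = W* × L* = 53 × 2776 = 147128.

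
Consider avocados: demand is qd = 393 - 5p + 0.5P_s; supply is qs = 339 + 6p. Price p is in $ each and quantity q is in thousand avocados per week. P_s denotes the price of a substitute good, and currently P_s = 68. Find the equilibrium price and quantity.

With P_s = 68, demand is qd = 427 - 5p.
Equating demand and supply, 427 - 5p = 339 + 6p gives 11p = 88, so p* = 8.
Then q* = 427 - 5(8) = 387.

p* = 8, q* = 387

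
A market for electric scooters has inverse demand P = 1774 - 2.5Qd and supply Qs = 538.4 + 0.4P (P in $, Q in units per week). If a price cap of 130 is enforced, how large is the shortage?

Inverting to quantity form: Qd = 709.6 - 0.4P.
With P fixed at 130, quantity demanded is 657.6 and quantity supplied is 590.4.
Shortage = Qd - Qs = 657.6 - 590.4 = 67.2.

Shortage = 67.2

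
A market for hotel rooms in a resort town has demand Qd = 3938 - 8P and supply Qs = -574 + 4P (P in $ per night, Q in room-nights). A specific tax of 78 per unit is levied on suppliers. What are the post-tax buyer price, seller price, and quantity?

The tax drives a wedge P_b - P_s = 78. Substituting P_s = P_b - 78 into supply: Qs = -886 + 4P_b.
Set Qd = Qs: 3938 - 8P_b = -886 + 4P_b, so 4824 = 12P_b and P_b = 402.
So P_s = 324 and the quantity traded is Q = 3938 - 8(402) = 722.

P_b = 402, P_s = 324, Q = 722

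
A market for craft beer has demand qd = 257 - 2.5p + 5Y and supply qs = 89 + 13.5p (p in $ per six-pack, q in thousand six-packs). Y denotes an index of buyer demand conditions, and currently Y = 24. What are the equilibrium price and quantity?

With Y = 24, demand is qd = 377 - 2.5p.
The market clears where 377 - 2.5p = 89 + 13.5p. Rearranging, 16p = 288, hence p* = 18.
Plugging p* into demand: q* = 377 - 2.5(18) = 332.

p* = 18, q* = 332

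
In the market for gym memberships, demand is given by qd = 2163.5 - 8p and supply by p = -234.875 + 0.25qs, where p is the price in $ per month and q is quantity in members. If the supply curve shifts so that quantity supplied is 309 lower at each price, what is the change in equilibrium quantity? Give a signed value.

Δq = -206

Rewriting in direct form: qs = 939.5 + 4p.
Equating demand and supply, 2163.5 - 8p = 939.5 + 4p gives 12p = 1224, so p* = 102.
From the demand curve, q* = 2163.5 - 8(102) = 1347.5.
After the shift, supply is qs = 630.5 + 4p.
New equilibrium: 1533 = 12p, so p = 127.75 and q = 1141.5.
Δq = 1141.5 - 1347.5 = -206.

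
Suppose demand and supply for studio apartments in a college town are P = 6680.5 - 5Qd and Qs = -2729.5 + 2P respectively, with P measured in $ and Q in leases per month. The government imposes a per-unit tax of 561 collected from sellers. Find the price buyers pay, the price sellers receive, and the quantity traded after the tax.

Inverting to quantity form: Qd = 1336.1 - 0.2P.
With a tax of 561 on sellers, they supply based on the net price P_s = P_b - 561, so Qs = -3851.5 + 2P_b.
Equate demand and the shifted supply: 1336.1 - 0.2P_b = -3851.5 + 2P_b, giving 2.2P_b = 5187.6, so P_b = 2358.
So P_s = 1797 and the quantity traded is Q = 1336.1 - 0.2(2358) = 864.5.

P_b = 2358, P_s = 1797, Q = 864.5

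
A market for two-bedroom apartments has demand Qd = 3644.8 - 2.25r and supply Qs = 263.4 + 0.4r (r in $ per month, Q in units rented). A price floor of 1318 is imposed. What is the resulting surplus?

With r fixed at 1318, quantity demanded is 679.3 and quantity supplied is 790.6.
Surplus = Qs - Qd = 790.6 - 679.3 = 111.3.

Surplus = 111.3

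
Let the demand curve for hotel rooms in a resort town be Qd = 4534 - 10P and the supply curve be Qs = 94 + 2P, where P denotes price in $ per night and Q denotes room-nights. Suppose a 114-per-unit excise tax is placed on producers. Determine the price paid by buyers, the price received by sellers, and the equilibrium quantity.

P_b = 389, P_s = 275, Q = 644

With a tax of 114 on producers, they supply based on the net price P_s = P_b - 114, so Qs = -134 + 2P_b.
Equate demand and the shifted supply: 4534 - 10P_b = -134 + 2P_b, giving 12P_b = 4668, so P_b = 389.
Then P_s = 389 - 114 = 275 and Q = 4534 - 10(389) = 644.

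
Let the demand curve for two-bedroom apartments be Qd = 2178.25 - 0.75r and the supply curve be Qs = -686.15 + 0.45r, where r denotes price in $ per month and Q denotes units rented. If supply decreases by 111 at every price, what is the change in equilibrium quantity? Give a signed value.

Equating demand and supply, 2178.25 - 0.75r = -686.15 + 0.45r gives 1.2r = 2864.4, so r* = 2387.
Then Q* = 2178.25 - 0.75(2387) = 388.
After the shift, supply is Qs = -797.15 + 0.45r.
The new intersection has 2975.4 = 1.2r, i.e. r = 2479.5, Q = 318.625.
ΔQ = 318.625 - 388 = -69.375.

ΔQ = -69.375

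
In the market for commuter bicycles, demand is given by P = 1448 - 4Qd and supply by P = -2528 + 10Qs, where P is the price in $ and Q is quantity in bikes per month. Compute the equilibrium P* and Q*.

Rewriting in direct form: Qd = 362 - 0.25P and Qs = 252.8 + 0.1P.
The market clears where 362 - 0.25P = 252.8 + 0.1P. Rearranging, 0.35P = 109.2, hence P* = 312.
Substitute back: Q* = 362 - 0.25(312) = 284.

P* = 312, Q* = 284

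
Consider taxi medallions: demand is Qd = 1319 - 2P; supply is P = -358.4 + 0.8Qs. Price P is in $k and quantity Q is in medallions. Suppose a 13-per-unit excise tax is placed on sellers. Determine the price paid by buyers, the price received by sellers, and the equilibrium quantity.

Solving each curve for Q: Qs = 448 + 1.25P.
The tax drives a wedge P_b - P_s = 13. Substituting P_s = P_b - 13 into supply: Qs = 431.75 + 1.25P_b.
Equate demand and the shifted supply: 1319 - 2P_b = 431.75 + 1.25P_b, giving 3.25P_b = 887.25, so P_b = 273.
Then P_s = 273 - 13 = 260 and Q = 1319 - 2(273) = 773.

P_b = 273, P_s = 260, Q = 773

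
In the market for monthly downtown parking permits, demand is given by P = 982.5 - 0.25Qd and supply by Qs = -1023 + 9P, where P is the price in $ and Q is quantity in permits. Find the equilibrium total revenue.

Rewriting in direct form: Qd = 3930 - 4P.
At equilibrium Qd = Qs, so 3930 - 4P = -1023 + 9P; collecting terms, 4953 = 13P and P* = 381.
Substitute back: Q* = 3930 - 4(381) = 2406.
Total revenue = P* × Q* = 381 × 2406 = 916686.

Total revenue = 916686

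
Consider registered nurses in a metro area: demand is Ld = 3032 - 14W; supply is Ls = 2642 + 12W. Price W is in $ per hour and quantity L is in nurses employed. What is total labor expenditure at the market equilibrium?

Equating demand and supply, 3032 - 14W = 2642 + 12W gives 26W = 390, so W* = 15.
Then L* = 3032 - 14(15) = 2822.
Total labor expenditure = W* × L* = 15 × 2822 = 42330.

Total labor expenditure = 42330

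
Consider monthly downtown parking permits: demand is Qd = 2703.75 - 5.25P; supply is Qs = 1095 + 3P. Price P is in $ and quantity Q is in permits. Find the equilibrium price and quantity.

P* = 195, Q* = 1680

Set Qd = Qs: 2703.75 - 5.25P = 1095 + 3P, so 1608.75 = 8.25P and P* = 195.
Then Q* = 2703.75 - 5.25(195) = 1680.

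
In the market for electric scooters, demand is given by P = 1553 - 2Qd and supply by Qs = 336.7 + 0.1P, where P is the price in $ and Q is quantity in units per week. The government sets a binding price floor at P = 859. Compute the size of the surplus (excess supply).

Inverting to quantity form: Qd = 776.5 - 0.5P.
With P fixed at 859, quantity demanded is 347 and quantity supplied is 422.6.
Surplus = Qs - Qd = 422.6 - 347 = 75.6.

Surplus = 75.6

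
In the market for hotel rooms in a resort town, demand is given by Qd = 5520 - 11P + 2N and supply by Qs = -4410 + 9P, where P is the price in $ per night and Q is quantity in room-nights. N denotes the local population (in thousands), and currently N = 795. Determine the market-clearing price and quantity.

With N = 795, demand is Qd = 7110 - 11P.
The market clears where 7110 - 11P = -4410 + 9P. Rearranging, 20P = 11520, hence P* = 576.
Then Q* = 7110 - 11(576) = 774.

P* = 576, Q* = 774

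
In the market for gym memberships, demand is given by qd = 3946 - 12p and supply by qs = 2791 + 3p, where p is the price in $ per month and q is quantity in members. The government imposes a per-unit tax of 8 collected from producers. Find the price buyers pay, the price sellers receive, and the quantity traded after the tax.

p_b = 78.6, p_s = 70.6, q = 3002.8

With a tax of 8 on producers, they supply based on the net price p_s = p_b - 8, so qs = 2767 + 3p_b.
Set qd = qs: 3946 - 12p_b = 2767 + 3p_b, so 1179 = 15p_b and p_b = 78.6.
Then p_s = 78.6 - 8 = 70.6 and q = 3946 - 12(78.6) = 3002.8.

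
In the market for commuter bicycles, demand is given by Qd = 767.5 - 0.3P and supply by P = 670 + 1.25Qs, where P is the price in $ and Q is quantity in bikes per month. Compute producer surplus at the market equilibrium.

In direct form, Qs = -536 + 0.8P.
Equating demand and supply, 767.5 - 0.3P = -536 + 0.8P gives 1.1P = 1303.5, so P* = 1185.
Substitute back: Q* = 767.5 - 0.3(1185) = 412.
Supply choke price (Qs = 0): P = 670. Producer surplus = ½ × (1185 - 670) × 412 = 106090.

Producer surplus = 106090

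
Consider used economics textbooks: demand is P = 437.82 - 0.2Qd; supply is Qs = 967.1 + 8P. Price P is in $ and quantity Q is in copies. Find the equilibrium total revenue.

Total revenue = 161595.4

Solving each curve for Q: Qd = 2189.1 - 5P.
Set Qd = Qs: 2189.1 - 5P = 967.1 + 8P, so 1222 = 13P and P* = 94.
Plugging P* into demand: Q* = 2189.1 - 5(94) = 1719.1.
Total revenue = P* × Q* = 94 × 1719.1 = 161595.4.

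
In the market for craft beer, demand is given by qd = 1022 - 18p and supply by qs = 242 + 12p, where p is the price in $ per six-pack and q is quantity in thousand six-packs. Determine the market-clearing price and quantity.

Set qd = qs: 1022 - 18p = 242 + 12p, so 780 = 30p and p* = 26.
From the demand curve, q* = 1022 - 18(26) = 554.

p* = 26, q* = 554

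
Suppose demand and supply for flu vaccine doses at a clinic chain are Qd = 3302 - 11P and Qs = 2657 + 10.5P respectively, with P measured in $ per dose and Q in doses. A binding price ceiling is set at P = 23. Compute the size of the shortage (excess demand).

Shortage = 150.5

At P = 23: Qd = 3049 and Qs = 2898.5.
Shortage = Qd - Qs = 3049 - 2898.5 = 150.5.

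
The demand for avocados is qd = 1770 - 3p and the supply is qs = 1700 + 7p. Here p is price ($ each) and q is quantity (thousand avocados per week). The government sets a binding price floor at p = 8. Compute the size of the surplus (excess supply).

Surplus = 10

With p fixed at 8, quantity demanded is 1746 and quantity supplied is 1756.
Surplus = qs - qd = 1756 - 1746 = 10.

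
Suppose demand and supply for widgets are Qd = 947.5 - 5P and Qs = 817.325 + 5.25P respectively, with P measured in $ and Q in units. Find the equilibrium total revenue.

At equilibrium Qd = Qs, so 947.5 - 5P = 817.325 + 5.25P; collecting terms, 130.175 = 10.25P and P* = 12.7.
From the demand curve, Q* = 947.5 - 5(12.7) = 884.
Total revenue = P* × Q* = 12.7 × 884 = 11226.8.

Total revenue = 11226.8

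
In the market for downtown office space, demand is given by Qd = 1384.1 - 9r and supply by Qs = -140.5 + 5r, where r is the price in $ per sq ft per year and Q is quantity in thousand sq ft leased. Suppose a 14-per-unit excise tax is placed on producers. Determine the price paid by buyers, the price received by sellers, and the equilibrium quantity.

With a tax of 14 on producers, they supply based on the net price r_s = r_b - 14, so Qs = -210.5 + 5r_b.
Market clearing requires 1384.1 - 9r_b = -210.5 + 5r_b; hence 1594.6 = 14r_b and r_b = 113.9.
Then r_s = 113.9 - 14 = 99.9 and Q = 1384.1 - 9(113.9) = 359.

r_b = 113.9, r_s = 99.9, Q = 359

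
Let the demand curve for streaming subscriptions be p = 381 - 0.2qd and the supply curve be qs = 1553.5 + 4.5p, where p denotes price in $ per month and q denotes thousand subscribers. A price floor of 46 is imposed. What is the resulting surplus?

Solving each curve for q: qd = 1905 - 5p.
At p = 46: qd = 1675 and qs = 1760.5.
Surplus = qs - qd = 1760.5 - 1675 = 85.5.

Surplus = 85.5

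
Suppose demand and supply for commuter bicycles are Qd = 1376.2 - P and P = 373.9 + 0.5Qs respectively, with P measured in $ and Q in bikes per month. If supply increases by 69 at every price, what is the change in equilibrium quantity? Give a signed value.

In direct form, Qs = -747.8 + 2P.
The market clears where 1376.2 - P = -747.8 + 2P. Rearranging, 3P = 2124, hence P* = 708.
Plugging P* into demand: Q* = 1376.2 - 708 = 668.2.
After the shift, supply is Qs = -678.8 + 2P.
The new intersection has 2055 = 3P, i.e. P = 685, Q = 691.2.
ΔQ = 691.2 - 668.2 = 23.

ΔQ = 23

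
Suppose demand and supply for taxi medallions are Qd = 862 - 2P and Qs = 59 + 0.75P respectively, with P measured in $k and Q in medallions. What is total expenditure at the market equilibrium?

Total expenditure = 81176

At equilibrium Qd = Qs, so 862 - 2P = 59 + 0.75P; collecting terms, 803 = 2.75P and P* = 292.
Substitute back: Q* = 862 - 2(292) = 278.
Total expenditure = P* × Q* = 292 × 278 = 81176.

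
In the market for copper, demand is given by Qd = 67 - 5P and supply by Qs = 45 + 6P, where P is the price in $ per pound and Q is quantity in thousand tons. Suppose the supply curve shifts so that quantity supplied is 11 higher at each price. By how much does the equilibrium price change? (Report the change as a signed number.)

At equilibrium Qd = Qs, so 67 - 5P = 45 + 6P; collecting terms, 22 = 11P and P* = 2.
Then Q* = 67 - 5(2) = 57.
After the shift, supply is Qs = 56 + 6P.
New equilibrium: 11 = 11P, so P = 1 and Q = 62.
ΔP = 1 - 2 = -1.

ΔP = -1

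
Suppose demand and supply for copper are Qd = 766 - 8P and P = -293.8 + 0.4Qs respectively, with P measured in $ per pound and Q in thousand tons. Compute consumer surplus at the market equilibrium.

Consumer surplus = 34410.25

In direct form, Qs = 734.5 + 2.5P.
Equating demand and supply, 766 - 8P = 734.5 + 2.5P gives 10.5P = 31.5, so P* = 3.
Then Q* = 766 - 8(3) = 742.
Demand choke price (Qd = 0): P = 766/8 = 95.75. Consumer surplus = ½ × (95.75 - 3) × 742 = 34410.25.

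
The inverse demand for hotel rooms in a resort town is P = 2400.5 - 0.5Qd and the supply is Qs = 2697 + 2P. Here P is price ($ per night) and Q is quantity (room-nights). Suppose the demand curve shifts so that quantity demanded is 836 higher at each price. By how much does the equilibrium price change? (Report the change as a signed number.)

ΔP = 209

In direct form, Qd = 4801 - 2P.
The market clears where 4801 - 2P = 2697 + 2P. Rearranging, 4P = 2104, hence P* = 526.
From the demand curve, Q* = 4801 - 2(526) = 3749.
After the shift, demand is Qd = 5637 - 2P.
New equilibrium: 2940 = 4P, so P = 735 and Q = 4167.
ΔP = 735 - 526 = 209.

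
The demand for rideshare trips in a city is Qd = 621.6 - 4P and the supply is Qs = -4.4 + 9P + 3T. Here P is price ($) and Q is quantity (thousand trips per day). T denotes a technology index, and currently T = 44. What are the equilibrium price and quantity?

P* = 38, Q* = 469.6

With T = 44, supply is Qs = 127.6 + 9P.
Set Qd = Qs: 621.6 - 4P = 127.6 + 9P, so 494 = 13P and P* = 38.
Substitute back: Q* = 621.6 - 4(38) = 469.6.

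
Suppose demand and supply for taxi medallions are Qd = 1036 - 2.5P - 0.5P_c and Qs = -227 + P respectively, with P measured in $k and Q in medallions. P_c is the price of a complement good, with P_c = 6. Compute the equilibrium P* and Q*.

P* = 360, Q* = 133

With P_c = 6, demand is Qd = 1033 - 2.5P.
Set Qd = Qs: 1033 - 2.5P = -227 + P, so 1260 = 3.5P and P* = 360.
Substitute back: Q* = 1033 - 2.5(360) = 133.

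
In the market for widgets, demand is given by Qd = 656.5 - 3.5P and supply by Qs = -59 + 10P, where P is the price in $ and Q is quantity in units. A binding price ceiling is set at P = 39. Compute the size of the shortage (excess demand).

Shortage = 189

At P = 39: Qd = 520 and Qs = 331.
Shortage = Qd - Qs = 520 - 331 = 189.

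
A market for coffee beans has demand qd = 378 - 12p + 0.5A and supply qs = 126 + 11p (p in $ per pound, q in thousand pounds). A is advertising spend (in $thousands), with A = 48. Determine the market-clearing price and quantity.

With A = 48, demand is qd = 402 - 12p.
Equating demand and supply, 402 - 12p = 126 + 11p gives 23p = 276, so p* = 12.
From the demand curve, q* = 402 - 12(12) = 258.

p* = 12, q* = 258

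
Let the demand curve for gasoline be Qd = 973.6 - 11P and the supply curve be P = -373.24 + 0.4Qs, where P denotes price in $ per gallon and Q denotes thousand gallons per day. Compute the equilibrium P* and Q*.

P* = 3, Q* = 940.6

Solving each curve for Q: Qs = 933.1 + 2.5P.
The market clears where 973.6 - 11P = 933.1 + 2.5P. Rearranging, 13.5P = 40.5, hence P* = 3.
Plugging P* into demand: Q* = 973.6 - 11(3) = 940.6.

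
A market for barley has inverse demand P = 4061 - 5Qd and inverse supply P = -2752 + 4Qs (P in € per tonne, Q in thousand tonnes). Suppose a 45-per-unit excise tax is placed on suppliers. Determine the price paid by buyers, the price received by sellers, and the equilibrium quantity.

P_b = 301, P_s = 256, Q = 752

Rewriting in direct form: Qd = 812.2 - 0.2P and Qs = 688 + 0.25P.
With a tax of 45 on suppliers, they supply based on the net price P_s = P_b - 45, so Qs = 676.75 + 0.25P_b.
Equate demand and the shifted supply: 812.2 - 0.2P_b = 676.75 + 0.25P_b, giving 0.45P_b = 135.45, so P_b = 301.
So P_s = 256 and the quantity traded is Q = 812.2 - 0.2(301) = 752.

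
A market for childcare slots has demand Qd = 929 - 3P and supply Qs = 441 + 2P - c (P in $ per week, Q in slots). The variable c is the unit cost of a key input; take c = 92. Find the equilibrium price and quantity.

P* = 116, Q* = 581

With c = 92, supply is Qs = 349 + 2P.
The market clears where 929 - 3P = 349 + 2P. Rearranging, 5P = 580, hence P* = 116.
Then Q* = 929 - 3(116) = 581.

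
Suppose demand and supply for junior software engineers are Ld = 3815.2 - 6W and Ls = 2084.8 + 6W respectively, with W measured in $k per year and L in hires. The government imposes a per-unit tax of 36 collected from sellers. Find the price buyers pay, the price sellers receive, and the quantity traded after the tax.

The tax drives a wedge W_b - W_s = 36. Substituting W_s = W_b - 36 into supply: Ls = 1868.8 + 6W_b.
Equate demand and the shifted supply: 3815.2 - 6W_b = 1868.8 + 6W_b, giving 12W_b = 1946.4, so W_b = 162.2.
So W_s = 126.2 and the quantity traded is L = 3815.2 - 6(162.2) = 2842.

W_b = 162.2, W_s = 126.2, L = 2842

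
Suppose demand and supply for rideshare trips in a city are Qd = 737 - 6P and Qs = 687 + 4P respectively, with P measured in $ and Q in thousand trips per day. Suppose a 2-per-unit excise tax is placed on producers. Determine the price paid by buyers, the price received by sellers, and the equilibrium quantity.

Producers keep P_s = P_b - 2 per unit, so supply in terms of the buyer price is Qs = 679 + 4P_b.
Market clearing requires 737 - 6P_b = 679 + 4P_b; hence 58 = 10P_b and P_b = 5.8.
So P_s = 3.8 and the quantity traded is Q = 737 - 6(5.8) = 702.2.

P_b = 5.8, P_s = 3.8, Q = 702.2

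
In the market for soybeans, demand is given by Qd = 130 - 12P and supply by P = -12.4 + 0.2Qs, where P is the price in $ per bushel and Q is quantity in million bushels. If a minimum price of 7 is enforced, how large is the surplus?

Inverting to quantity form: Qs = 62 + 5P.
Evaluating both curves at the floor price 7 gives Qd = 46, Qs = 97.
Surplus = Qs - Qd = 97 - 46 = 51.

Surplus = 51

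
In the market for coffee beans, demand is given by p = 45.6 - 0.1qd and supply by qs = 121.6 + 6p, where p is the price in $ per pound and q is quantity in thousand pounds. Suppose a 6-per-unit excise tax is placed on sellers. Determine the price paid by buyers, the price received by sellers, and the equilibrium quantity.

p_b = 23.15, p_s = 17.15, q = 224.5

Solving each curve for q: qd = 456 - 10p.
Sellers keep p_s = p_b - 6 per unit, so supply in terms of the buyer price is qs = 85.6 + 6p_b.
Equate demand and the shifted supply: 456 - 10p_b = 85.6 + 6p_b, giving 16p_b = 370.4, so p_b = 23.15.
Then p_s = 23.15 - 6 = 17.15 and q = 456 - 10(23.15) = 224.5.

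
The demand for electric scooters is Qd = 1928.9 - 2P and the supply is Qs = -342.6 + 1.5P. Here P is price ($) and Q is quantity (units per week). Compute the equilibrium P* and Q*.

P* = 649, Q* = 630.9

Set Qd = Qs: 1928.9 - 2P = -342.6 + 1.5P, so 2271.5 = 3.5P and P* = 649.
Substitute back: Q* = 1928.9 - 2(649) = 630.9.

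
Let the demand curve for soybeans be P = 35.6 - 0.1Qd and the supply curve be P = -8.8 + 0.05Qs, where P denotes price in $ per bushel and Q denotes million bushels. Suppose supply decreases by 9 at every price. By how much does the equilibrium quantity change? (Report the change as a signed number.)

ΔQ = -3

Rewriting in direct form: Qd = 356 - 10P and Qs = 176 + 20P.
The market clears where 356 - 10P = 176 + 20P. Rearranging, 30P = 180, hence P* = 6.
Then Q* = 356 - 10(6) = 296.
After the shift, supply is Qs = 167 + 20P.
The new intersection has 189 = 30P, i.e. P = 6.3, Q = 293.
ΔQ = 293 - 296 = -3.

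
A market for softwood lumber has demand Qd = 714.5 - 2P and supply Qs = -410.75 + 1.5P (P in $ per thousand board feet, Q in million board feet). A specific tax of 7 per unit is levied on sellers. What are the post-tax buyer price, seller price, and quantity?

P_b = 324.5, P_s = 317.5, Q = 65.5

With a tax of 7 on sellers, they supply based on the net price P_s = P_b - 7, so Qs = -421.25 + 1.5P_b.
Market clearing requires 714.5 - 2P_b = -421.25 + 1.5P_b; hence 1135.75 = 3.5P_b and P_b = 324.5.
Then P_s = 324.5 - 7 = 317.5 and Q = 714.5 - 2(324.5) = 65.5.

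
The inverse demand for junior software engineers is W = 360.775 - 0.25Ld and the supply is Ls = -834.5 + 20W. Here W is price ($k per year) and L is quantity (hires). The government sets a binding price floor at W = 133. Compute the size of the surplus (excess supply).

In direct form, Ld = 1443.1 - 4W.
With W fixed at 133, quantity demanded is 911.1 and quantity supplied is 1825.5.
Surplus = Ls - Ld = 1825.5 - 911.1 = 914.4.

Surplus = 914.4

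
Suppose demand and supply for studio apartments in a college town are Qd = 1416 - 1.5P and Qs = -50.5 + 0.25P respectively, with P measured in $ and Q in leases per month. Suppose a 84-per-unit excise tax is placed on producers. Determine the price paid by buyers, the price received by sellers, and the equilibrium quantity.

With a tax of 84 on producers, they supply based on the net price P_s = P_b - 84, so Qs = -71.5 + 0.25P_b.
Market clearing requires 1416 - 1.5P_b = -71.5 + 0.25P_b; hence 1487.5 = 1.75P_b and P_b = 850.
So P_s = 766 and the quantity traded is Q = 1416 - 1.5(850) = 141.

P_b = 850, P_s = 766, Q = 141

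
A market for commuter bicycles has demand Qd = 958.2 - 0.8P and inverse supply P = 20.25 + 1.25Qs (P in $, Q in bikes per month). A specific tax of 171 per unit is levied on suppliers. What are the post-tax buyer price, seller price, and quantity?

P_b = 694.5, P_s = 523.5, Q = 402.6

In direct form, Qs = -16.2 + 0.8P.
The tax drives a wedge P_b - P_s = 171. Substituting P_s = P_b - 171 into supply: Qs = -153 + 0.8P_b.
Equate demand and the shifted supply: 958.2 - 0.8P_b = -153 + 0.8P_b, giving 1.6P_b = 1111.2, so P_b = 694.5.
So P_s = 523.5 and the quantity traded is Q = 958.2 - 0.8(694.5) = 402.6.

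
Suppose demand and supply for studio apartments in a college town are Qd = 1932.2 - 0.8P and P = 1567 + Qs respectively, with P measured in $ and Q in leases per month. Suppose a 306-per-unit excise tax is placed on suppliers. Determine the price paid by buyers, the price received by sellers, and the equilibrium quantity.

P_b = 2114, P_s = 1808, Q = 241

Inverting to quantity form: Qs = -1567 + P.
With a tax of 306 on suppliers, they supply based on the net price P_s = P_b - 306, so Qs = -1873 + P_b.
Set Qd = Qs: 1932.2 - 0.8P_b = -1873 + P_b, so 3805.2 = 1.8P_b and P_b = 2114.
So P_s = 1808 and the quantity traded is Q = 1932.2 - 0.8(2114) = 241.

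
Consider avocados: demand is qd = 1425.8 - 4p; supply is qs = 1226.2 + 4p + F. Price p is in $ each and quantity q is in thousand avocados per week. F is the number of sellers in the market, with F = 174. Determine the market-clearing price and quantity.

With F = 174, supply is qs = 1400.2 + 4p.
Set qd = qs: 1425.8 - 4p = 1400.2 + 4p, so 25.6 = 8p and p* = 3.2.
Substitute back: q* = 1425.8 - 4(3.2) = 1413.

p* = 3.2, q* = 1413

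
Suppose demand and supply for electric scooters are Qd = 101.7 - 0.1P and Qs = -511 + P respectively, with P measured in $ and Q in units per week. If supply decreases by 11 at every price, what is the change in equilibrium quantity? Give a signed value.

ΔQ = -1

At equilibrium Qd = Qs, so 101.7 - 0.1P = -511 + P; collecting terms, 612.7 = 1.1P and P* = 557.
Substitute back: Q* = 101.7 - 0.1(557) = 46.
After the shift, supply is Qs = -522 + P.
New equilibrium: 623.7 = 1.1P, so P = 567 and Q = 45.
ΔQ = 45 - 46 = -1.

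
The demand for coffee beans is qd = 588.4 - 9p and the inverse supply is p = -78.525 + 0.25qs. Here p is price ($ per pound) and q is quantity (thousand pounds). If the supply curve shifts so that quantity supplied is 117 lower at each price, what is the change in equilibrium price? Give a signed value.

Δp = 9

Inverting to quantity form: qs = 314.1 + 4p.
Equating demand and supply, 588.4 - 9p = 314.1 + 4p gives 13p = 274.3, so p* = 21.1.
Plugging p* into demand: q* = 588.4 - 9(21.1) = 398.5.
After the shift, supply is qs = 197.1 + 4p.
The new intersection has 391.3 = 13p, i.e. p = 30.1, q = 317.5.
Δp = 30.1 - 21.1 = 9.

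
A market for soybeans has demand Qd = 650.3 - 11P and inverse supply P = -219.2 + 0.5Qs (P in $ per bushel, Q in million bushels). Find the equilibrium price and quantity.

In direct form, Qs = 438.4 + 2P.
Set Qd = Qs: 650.3 - 11P = 438.4 + 2P, so 211.9 = 13P and P* = 16.3.
From the demand curve, Q* = 650.3 - 11(16.3) = 471.

P* = 16.3, Q* = 471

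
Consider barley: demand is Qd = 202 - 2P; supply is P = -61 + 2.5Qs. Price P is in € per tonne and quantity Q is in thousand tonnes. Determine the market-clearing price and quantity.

Inverting to quantity form: Qs = 24.4 + 0.4P.
Equating demand and supply, 202 - 2P = 24.4 + 0.4P gives 2.4P = 177.6, so P* = 74.
Plugging P* into demand: Q* = 202 - 2(74) = 54.

P* = 74, Q* = 54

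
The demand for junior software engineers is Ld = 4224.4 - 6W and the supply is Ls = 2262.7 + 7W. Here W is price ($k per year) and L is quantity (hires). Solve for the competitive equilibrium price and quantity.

W* = 150.9, L* = 3319

Set Ld = Ls: 4224.4 - 6W = 2262.7 + 7W, so 1961.7 = 13W and W* = 150.9.
Substitute back: L* = 4224.4 - 6(150.9) = 3319.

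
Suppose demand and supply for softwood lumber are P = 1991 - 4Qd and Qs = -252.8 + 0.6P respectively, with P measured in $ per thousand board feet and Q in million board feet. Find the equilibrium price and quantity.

P* = 883, Q* = 277

Rewriting in direct form: Qd = 497.75 - 0.25P.
Equating demand and supply, 497.75 - 0.25P = -252.8 + 0.6P gives 0.85P = 750.55, so P* = 883.
Substitute back: Q* = 497.75 - 0.25(883) = 277.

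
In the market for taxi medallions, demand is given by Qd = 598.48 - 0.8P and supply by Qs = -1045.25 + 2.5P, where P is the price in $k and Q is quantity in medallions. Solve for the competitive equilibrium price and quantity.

At equilibrium Qd = Qs, so 598.48 - 0.8P = -1045.25 + 2.5P; collecting terms, 1643.73 = 3.3P and P* = 498.1.
From the demand curve, Q* = 598.48 - 0.8(498.1) = 200.

P* = 498.1, Q* = 200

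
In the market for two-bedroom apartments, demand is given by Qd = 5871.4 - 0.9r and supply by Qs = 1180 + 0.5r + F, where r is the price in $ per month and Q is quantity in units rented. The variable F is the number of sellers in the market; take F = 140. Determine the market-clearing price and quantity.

With F = 140, supply is Qs = 1320 + 0.5r.
At equilibrium Qd = Qs, so 5871.4 - 0.9r = 1320 + 0.5r; collecting terms, 4551.4 = 1.4r and r* = 3251.
Then Q* = 5871.4 - 0.9(3251) = 2945.5.

r* = 3251, Q* = 2945.5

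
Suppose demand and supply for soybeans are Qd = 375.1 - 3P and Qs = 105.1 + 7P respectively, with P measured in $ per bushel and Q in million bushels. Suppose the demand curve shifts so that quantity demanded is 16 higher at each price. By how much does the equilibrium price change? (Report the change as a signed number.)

Equating demand and supply, 375.1 - 3P = 105.1 + 7P gives 10P = 270, so P* = 27.
From the demand curve, Q* = 375.1 - 3(27) = 294.1.
After the shift, demand is Qd = 391.1 - 3P.
The new intersection has 286 = 10P, i.e. P = 28.6, Q = 305.3.
ΔP = 28.6 - 27 = 1.6.

ΔP = 1.6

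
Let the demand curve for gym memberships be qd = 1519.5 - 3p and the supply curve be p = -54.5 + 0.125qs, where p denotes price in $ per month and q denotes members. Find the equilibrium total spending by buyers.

In direct form, qs = 436 + 8p.
Set qd = qs: 1519.5 - 3p = 436 + 8p, so 1083.5 = 11p and p* = 98.5.
From the demand curve, q* = 1519.5 - 3(98.5) = 1224.
Total spending by buyers = p* × q* = 98.5 × 1224 = 120564.

Total spending by buyers = 120564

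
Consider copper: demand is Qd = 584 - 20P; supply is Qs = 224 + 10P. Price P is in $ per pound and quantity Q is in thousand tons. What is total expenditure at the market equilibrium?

Total expenditure = 4128

The market clears where 584 - 20P = 224 + 10P. Rearranging, 30P = 360, hence P* = 12.
Substitute back: Q* = 584 - 20(12) = 344.
Total expenditure = P* × Q* = 12 × 344 = 4128.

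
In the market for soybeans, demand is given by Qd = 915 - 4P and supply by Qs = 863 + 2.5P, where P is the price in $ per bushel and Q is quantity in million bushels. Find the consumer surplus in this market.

Consumer surplus = 97461.125

At equilibrium Qd = Qs, so 915 - 4P = 863 + 2.5P; collecting terms, 52 = 6.5P and P* = 8.
Substitute back: Q* = 915 - 4(8) = 883.
Demand choke price (Qd = 0): P = 915/4 = 228.75. Consumer surplus = ½ × (228.75 - 8) × 883 = 97461.125.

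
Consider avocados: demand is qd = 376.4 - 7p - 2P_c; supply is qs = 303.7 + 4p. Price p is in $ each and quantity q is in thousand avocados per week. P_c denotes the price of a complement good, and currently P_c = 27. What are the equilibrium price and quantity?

p* = 1.7, q* = 310.5

With P_c = 27, demand is qd = 322.4 - 7p.
At equilibrium qd = qs, so 322.4 - 7p = 303.7 + 4p; collecting terms, 18.7 = 11p and p* = 1.7.
Substitute back: q* = 322.4 - 7(1.7) = 310.5.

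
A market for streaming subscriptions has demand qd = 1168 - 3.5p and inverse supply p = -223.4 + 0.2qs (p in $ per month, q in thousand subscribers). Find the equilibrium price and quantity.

p* = 6, q* = 1147

Rewriting in direct form: qs = 1117 + 5p.
At equilibrium qd = qs, so 1168 - 3.5p = 1117 + 5p; collecting terms, 51 = 8.5p and p* = 6.
From the demand curve, q* = 1168 - 3.5(6) = 1147.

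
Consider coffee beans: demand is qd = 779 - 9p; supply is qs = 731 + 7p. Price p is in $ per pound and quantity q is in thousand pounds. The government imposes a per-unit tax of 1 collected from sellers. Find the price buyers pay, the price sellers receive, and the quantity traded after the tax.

With a tax of 1 on sellers, they supply based on the net price p_s = p_b - 1, so qs = 724 + 7p_b.
Set qd = qs: 779 - 9p_b = 724 + 7p_b, so 55 = 16p_b and p_b = 3.4375.
Then p_s = 3.4375 - 1 = 2.4375 and q = 779 - 9(3.4375) = 748.0625.

p_b = 3.4375, p_s = 2.4375, q = 748.0625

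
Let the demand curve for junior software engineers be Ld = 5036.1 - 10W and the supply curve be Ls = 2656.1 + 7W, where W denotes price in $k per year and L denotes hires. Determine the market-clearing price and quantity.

Set Ld = Ls: 5036.1 - 10W = 2656.1 + 7W, so 2380 = 17W and W* = 140.
Substitute back: L* = 5036.1 - 10(140) = 3636.1.

W* = 140, L* = 3636.1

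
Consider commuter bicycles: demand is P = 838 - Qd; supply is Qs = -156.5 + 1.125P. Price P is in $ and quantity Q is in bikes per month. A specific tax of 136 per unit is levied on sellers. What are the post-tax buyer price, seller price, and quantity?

P_b = 540, P_s = 404, Q = 298

Solving each curve for Q: Qd = 838 - P.
With a tax of 136 on sellers, they supply based on the net price P_s = P_b - 136, so Qs = -309.5 + 1.125P_b.
Market clearing requires 838 - P_b = -309.5 + 1.125P_b; hence 1147.5 = 2.125P_b and P_b = 540.
Then P_s = 540 - 136 = 404 and Q = 838 - 540 = 298.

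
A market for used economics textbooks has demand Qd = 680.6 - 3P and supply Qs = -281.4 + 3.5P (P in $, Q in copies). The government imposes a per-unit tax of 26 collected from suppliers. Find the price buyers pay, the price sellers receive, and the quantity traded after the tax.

P_b = 162, P_s = 136, Q = 194.6

Suppliers keep P_s = P_b - 26 per unit, so supply in terms of the buyer price is Qs = -372.4 + 3.5P_b.
Equate demand and the shifted supply: 680.6 - 3P_b = -372.4 + 3.5P_b, giving 6.5P_b = 1053, so P_b = 162.
So P_s = 136 and the quantity traded is Q = 680.6 - 3(162) = 194.6.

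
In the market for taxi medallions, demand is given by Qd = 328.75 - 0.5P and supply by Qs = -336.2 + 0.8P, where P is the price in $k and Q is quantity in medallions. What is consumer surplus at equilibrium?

Consumer surplus = 5329

Equating demand and supply, 328.75 - 0.5P = -336.2 + 0.8P gives 1.3P = 664.95, so P* = 511.5.
From the demand curve, Q* = 328.75 - 0.5(511.5) = 73.
Demand choke price (Qd = 0): P = 328.75/0.5 = 657.5. Consumer surplus = ½ × (657.5 - 511.5) × 73 = 5329.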